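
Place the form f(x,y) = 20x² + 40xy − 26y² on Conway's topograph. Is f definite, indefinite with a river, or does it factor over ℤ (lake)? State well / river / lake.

D = b²−4ac = 40² − 4·20·(-26) = 3680
D > 0 non-square ⇒ indefinite ⇒ periodic river

river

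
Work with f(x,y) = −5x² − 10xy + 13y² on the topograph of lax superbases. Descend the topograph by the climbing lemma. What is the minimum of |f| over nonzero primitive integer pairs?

descent: ρ → (13,10,-5)  [lands on river]
river: ρ → (-5,10,13)
river: ρ → (13,16,-2)
river: ρ → (-2,16,13)
closes: descent 1, river 4
min |a| on river = 2

2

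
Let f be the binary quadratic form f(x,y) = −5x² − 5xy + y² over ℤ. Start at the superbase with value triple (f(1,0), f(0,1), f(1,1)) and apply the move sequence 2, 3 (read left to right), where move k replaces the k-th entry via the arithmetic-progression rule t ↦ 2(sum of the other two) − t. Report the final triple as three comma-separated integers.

start (-5,1,-9) = (f(1,0),f(0,1),f(1,1))
replace slot 2: 2·((-5)+(-9)) − 1 = -29 → (-5,-29,-9)
replace slot 3: 2·((-5)+(-29)) − (-9) = -59 → (-5,-29,-59)

-5,-29,-59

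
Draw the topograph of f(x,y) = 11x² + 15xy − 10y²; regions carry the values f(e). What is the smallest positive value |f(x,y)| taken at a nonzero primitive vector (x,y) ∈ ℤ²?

river: ρ → (-10,25,1)
river: ρ → (1,25,-10)
river: ρ → (-10,15,11)
river: ρ → (11,7,-14)
river: ρ → (-14,21,4)
river: ρ → (4,19,-19)
river: ρ → (-19,19,4)
river: ρ → (4,21,-14)
river: ρ → (-14,7,11)
river: ρ → (11,15,-10)
closes: descent 0, river 10
min |a| on river = 1

1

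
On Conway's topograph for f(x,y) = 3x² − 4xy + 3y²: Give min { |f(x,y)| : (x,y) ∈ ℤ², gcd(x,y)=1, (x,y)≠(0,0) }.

translate: b→2 (≡-4 mod 6), so (3,-4,3)→(3,2,2)
flip: (3,2,2)→(2,-2,3)
translate: b→2 (≡-2 mod 4), so (2,-2,3)→(2,2,3)
reduced (well bottom): (2,2,3) with a≤c, −a<b≤a
well minimum = a = 2

2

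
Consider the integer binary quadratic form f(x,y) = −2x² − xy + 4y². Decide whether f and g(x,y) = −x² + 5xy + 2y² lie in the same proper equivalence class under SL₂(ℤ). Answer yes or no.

D₁ = 33, D₂ = 33
river cycle of f (length 4): (-2, 3, 3), (3, 3, -2), (-2, 5, 1), (1, 5, -2)
river cycle of g (length 4): (2, 3, -3), (-3, 3, 2), (2, 5, -1), (-1, 5, 2)
cycles differ ⇒ inequivalent

no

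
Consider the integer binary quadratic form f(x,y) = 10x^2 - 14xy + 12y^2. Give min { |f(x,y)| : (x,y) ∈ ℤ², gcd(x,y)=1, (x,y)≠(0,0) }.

translate: b→6 (≡-14 mod 20), so (10,-14,12)→(10,6,8)
flip: (10,6,8)→(8,-6,10)
reduced (well bottom): (8,-6,10) with a≤c, −a<b≤a
well minimum = a = 8

8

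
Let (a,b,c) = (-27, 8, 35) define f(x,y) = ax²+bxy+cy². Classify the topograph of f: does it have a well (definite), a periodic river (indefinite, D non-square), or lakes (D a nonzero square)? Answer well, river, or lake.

D = b²−4ac = 8² − 4·(-27)·35 = 3844
D = 62² is a perfect square ⇒ form factors over ℤ ⇒ lakes

lake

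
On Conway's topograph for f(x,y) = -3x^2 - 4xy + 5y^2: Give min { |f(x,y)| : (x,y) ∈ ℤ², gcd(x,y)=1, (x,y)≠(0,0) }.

descent: ρ → (5,4,-3)  [lands on river]
river: ρ → (-3,8,1)
river: ρ → (1,8,-3)
river: ρ → (-3,4,5)
river: ρ → (5,6,-2)
river: ρ → (-2,6,5)
closes: descent 1, river 6
min |a| on river = 1

1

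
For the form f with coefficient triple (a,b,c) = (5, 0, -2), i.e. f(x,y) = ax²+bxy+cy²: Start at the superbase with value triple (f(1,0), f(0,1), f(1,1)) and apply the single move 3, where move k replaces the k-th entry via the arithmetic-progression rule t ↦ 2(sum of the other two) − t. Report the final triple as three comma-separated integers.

start (5,-2,3) = (f(1,0),f(0,1),f(1,1))
replace slot 3: 2·(5+(-2)) − 3 = 3 → (5,-2,3)

5,-2,3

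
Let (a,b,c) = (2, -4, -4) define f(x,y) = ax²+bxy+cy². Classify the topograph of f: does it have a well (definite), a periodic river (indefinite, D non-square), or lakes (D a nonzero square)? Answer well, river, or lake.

D = b²−4ac = (-4)² − 4·2·(-4) = 48
D > 0 non-square ⇒ indefinite ⇒ periodic river

river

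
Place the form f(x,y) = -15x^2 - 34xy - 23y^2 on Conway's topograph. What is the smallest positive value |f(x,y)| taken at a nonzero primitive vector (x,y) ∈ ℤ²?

translate: b→4 (≡34 mod 30), so (15,34,23)→(15,4,4)
flip: (15,4,4)→(4,-4,15)
translate: b→4 (≡-4 mod 8), so (4,-4,15)→(4,4,15)
reduced (well bottom): (4,4,15) with a≤c, −a<b≤a
well minimum |f| = |-4| = 4 (negative-definite)

4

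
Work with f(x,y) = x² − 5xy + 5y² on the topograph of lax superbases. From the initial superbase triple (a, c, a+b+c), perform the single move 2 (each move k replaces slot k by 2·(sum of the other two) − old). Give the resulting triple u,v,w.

start (1,5,1) = (f(1,0),f(0,1),f(1,1))
replace slot 2: 2·(1+1) − 5 = -1 → (1,-1,1)

1,-1,1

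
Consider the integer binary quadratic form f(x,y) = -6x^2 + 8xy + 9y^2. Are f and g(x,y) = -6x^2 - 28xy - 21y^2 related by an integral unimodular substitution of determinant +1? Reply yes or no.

D₁ = 280, D₂ = 280
river cycle of f (length 6): (9, 10, -5), (-5, 10, 9), (9, 8, -6), (-6, 16, 1), (1, 16, -6), (-6, 8, 9)
river cycle of g (length 6): (1, 16, -6), (-6, 8, 9), (9, 10, -5), (-5, 10, 9), (9, 8, -6), (-6, 16, 1)
cycles coincide ⇒ equivalent

yes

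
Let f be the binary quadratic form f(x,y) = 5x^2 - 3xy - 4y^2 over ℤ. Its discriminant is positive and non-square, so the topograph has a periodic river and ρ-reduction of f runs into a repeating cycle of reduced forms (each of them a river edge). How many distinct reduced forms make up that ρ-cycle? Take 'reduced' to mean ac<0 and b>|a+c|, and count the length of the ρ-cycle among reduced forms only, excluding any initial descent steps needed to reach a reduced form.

D = 89, ⌊√D⌋ = 9
descent: ρ → (-4,3,5)  [lands on river]
river: ρ → (5,7,-2)
river: ρ → (-2,9,1)
river: ρ → (1,9,-2)
river: ρ → (-2,7,5)
river: ρ → (5,3,-4)
river: ρ → (-4,5,4)
river: ρ → (4,3,-5)
river: ρ → (-5,7,2)
river: ρ → (2,9,-1)
river: ρ → (-1,9,2)
river: ρ → (2,7,-5)
river: ρ → (-5,3,4)
river: ρ → (4,5,-4)
ρ-cycle length = 14 (tail of 1 descent step not counted)

14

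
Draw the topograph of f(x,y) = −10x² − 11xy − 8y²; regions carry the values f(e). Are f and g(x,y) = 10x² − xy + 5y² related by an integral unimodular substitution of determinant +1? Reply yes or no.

D₁ = -199, D₂ = -199
f is negative-definite; reduce −f:
−f: translate: b→-9 (≡11 mod 20), so (10,11,8)→(10,-9,7)
−f: flip: (10,-9,7)→(7,9,10)
−f: translate: b→-5 (≡9 mod 14), so (7,9,10)→(7,-5,8)
−f: reduced (well bottom): (7,-5,8) with a≤c, −a<b≤a
flip sign back: reduced form of f is (-7,5,-8)
g: flip: (10,-1,5)→(5,1,10)
g: reduced (well bottom): (5,1,10) with a≤c, −a<b≤a
reduced forms (-7, 5, -8) vs (5, 1, 10) ⇒ inequivalent

no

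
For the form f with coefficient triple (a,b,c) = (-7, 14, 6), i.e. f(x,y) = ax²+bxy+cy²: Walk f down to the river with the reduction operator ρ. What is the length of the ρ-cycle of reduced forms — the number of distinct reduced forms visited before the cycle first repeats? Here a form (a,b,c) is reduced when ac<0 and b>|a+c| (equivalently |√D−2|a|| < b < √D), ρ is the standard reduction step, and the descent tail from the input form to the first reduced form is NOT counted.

D = 364, ⌊√D⌋ = 19
river: ρ → (6,10,-11)
river: ρ → (-11,12,5)
river: ρ → (5,18,-2)
river: ρ → (-2,18,5)
river: ρ → (5,12,-11)
river: ρ → (-11,10,6)
river: ρ → (6,14,-7)
river: ρ → (-7,14,6)
ρ-cycle length = 8 (tail of 0 descent steps not counted)

8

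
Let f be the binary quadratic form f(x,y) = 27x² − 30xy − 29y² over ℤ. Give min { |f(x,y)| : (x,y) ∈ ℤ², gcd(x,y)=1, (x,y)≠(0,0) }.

descent: ρ → (-29,30,27)  [lands on river]
river: ρ → (27,24,-32)
river: ρ → (-32,40,19)
river: ρ → (19,36,-36)
river: ρ → (-36,36,19)
river: ρ → (19,40,-32)
river: ρ → (-32,24,27)
river: ρ → (27,30,-29)
river: ρ → (-29,28,28)
river: ρ → (28,28,-29)
closes: descent 1, river 10
min |a| on river = 19

19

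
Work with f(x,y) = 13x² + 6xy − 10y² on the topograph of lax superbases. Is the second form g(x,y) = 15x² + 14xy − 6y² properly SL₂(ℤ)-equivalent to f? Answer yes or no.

D₁ = 556, D₂ = 556
river cycle of f (length 18): (-10, 14, 9), (9, 22, -2), (-2, 22, 9), (9, 14, -10), (-10, 6, 13), (13, 20, -3), (-3, 22, 6), (6, 14, -15), (-15, 16, 5), (5, 14, -18), … (8 more)
river cycle of g (length 18): (-6, 22, 3), (3, 20, -13), (-13, 6, 10), (10, 14, -9), (-9, 22, 2), (2, 22, -9), (-9, 14, 10), (10, 6, -13), (-13, 20, 3), (3, 22, -6), … (8 more)
cycles differ ⇒ inequivalent

no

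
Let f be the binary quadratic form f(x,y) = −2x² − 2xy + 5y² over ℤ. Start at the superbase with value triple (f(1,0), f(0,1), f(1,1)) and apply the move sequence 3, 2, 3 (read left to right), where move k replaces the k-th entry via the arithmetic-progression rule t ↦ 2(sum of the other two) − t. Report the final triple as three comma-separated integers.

start (-2,5,1) = (f(1,0),f(0,1),f(1,1))
replace slot 3: 2·((-2)+5) − 1 = 5 → (-2,5,5)
replace slot 2: 2·((-2)+5) − 5 = 1 → (-2,1,5)
replace slot 3: 2·((-2)+1) − 5 = -7 → (-2,1,-7)

-2,1,-7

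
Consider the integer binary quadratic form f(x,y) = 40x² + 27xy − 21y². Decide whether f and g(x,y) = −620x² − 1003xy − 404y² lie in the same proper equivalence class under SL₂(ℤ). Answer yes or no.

D₁ = 4089, D₂ = 4089
river cycle of f (length 36): (-21, 57, 10), (10, 63, -3), (-3, 63, 10), (10, 57, -21), (-21, 27, 40), (40, 53, -8), (-8, 59, 19), (19, 55, -14), (-14, 57, 15), (15, 63, -2), … (26 more)
river cycle of g (length 36): (-21, 57, 10), (10, 63, -3), (-3, 63, 10), (10, 57, -21), (-21, 27, 40), (40, 53, -8), (-8, 59, 19), (19, 55, -14), (-14, 57, 15), (15, 63, -2), … (26 more)
cycles coincide ⇒ equivalent

yes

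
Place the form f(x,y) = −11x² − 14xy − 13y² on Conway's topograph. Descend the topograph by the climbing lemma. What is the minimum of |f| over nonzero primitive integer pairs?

translate: b→-8 (≡14 mod 22), so (11,14,13)→(11,-8,10)
flip: (11,-8,10)→(10,8,11)
reduced (well bottom): (10,8,11) with a≤c, −a<b≤a
well minimum |f| = |-10| = 10 (negative-definite)

10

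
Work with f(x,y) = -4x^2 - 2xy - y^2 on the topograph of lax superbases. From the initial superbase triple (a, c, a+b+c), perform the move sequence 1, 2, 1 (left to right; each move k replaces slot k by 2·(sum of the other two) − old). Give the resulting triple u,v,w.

start (-4,-1,-7) = (f(1,0),f(0,1),f(1,1))
replace slot 1: 2·((-1)+(-7)) − (-4) = -12 → (-12,-1,-7)
replace slot 2: 2·((-12)+(-7)) − (-1) = -37 → (-12,-37,-7)
replace slot 1: 2·((-37)+(-7)) − (-12) = -76 → (-76,-37,-7)

-76,-37,-7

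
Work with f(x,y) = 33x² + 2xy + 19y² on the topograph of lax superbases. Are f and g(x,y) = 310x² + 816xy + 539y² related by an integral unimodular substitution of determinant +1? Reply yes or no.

D₁ = -2504, D₂ = -2504
f: flip: (33,2,19)→(19,-2,33)
f: reduced (well bottom): (19,-2,33) with a≤c, −a<b≤a
g: translate: b→196 (≡816 mod 620), so (310,816,539)→(310,196,33)
g: flip: (310,196,33)→(33,-196,310)
g: translate: b→2 (≡-196 mod 66), so (33,-196,310)→(33,2,19)
g: flip: (33,2,19)→(19,-2,33)
g: reduced (well bottom): (19,-2,33) with a≤c, −a<b≤a
reduced forms (19, -2, 33) vs (19, -2, 33) ⇒ equivalent

yes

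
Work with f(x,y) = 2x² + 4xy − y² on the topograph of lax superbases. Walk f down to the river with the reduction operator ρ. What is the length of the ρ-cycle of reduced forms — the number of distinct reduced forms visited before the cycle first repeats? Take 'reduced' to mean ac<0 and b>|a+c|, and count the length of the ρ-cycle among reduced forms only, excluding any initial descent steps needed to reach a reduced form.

D = 24, ⌊√D⌋ = 4
river: ρ → (-1,4,2)
river: ρ → (2,4,-1)
ρ-cycle length = 2 (tail of 0 descent steps not counted)

2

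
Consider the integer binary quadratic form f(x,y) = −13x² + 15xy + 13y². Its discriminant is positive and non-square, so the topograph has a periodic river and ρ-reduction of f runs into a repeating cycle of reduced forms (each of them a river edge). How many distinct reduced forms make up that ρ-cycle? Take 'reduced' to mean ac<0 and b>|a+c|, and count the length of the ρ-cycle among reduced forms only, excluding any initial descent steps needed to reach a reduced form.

D = 901, ⌊√D⌋ = 30
river: ρ → (13,11,-15)
river: ρ → (-15,19,9)
river: ρ → (9,17,-17)
river: ρ → (-17,17,9)
river: ρ → (9,19,-15)
river: ρ → (-15,11,13)
river: ρ → (13,15,-13)
river: ρ → (-13,11,15)
river: ρ → (15,19,-9)
river: ρ → (-9,17,17)
river: ρ → (17,17,-9)
river: ρ → (-9,19,15)
river: ρ → (15,11,-13)
river: ρ → (-13,15,13)
ρ-cycle length = 14 (tail of 0 descent steps not counted)

14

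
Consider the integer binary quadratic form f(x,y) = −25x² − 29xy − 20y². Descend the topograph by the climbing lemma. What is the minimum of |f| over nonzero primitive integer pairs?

translate: b→-21 (≡29 mod 50), so (25,29,20)→(25,-21,16)
flip: (25,-21,16)→(16,21,25)
translate: b→-11 (≡21 mod 32), so (16,21,25)→(16,-11,20)
reduced (well bottom): (16,-11,20) with a≤c, −a<b≤a
well minimum |f| = |-16| = 16 (negative-definite)

16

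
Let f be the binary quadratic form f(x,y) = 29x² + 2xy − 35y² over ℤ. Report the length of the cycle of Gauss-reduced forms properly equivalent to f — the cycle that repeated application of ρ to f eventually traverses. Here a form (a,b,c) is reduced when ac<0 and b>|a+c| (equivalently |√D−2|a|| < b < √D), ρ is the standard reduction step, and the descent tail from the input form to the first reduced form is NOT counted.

D = 4064, ⌊√D⌋ = 63
descent: ρ → (-35,-2,29)
descent: ρ → (29,60,-4)  [lands on river]
river: ρ → (-4,60,29)
river: ρ → (29,56,-8)
river: ρ → (-8,56,29)
ρ-cycle length = 4 (tail of 2 descent steps not counted)

4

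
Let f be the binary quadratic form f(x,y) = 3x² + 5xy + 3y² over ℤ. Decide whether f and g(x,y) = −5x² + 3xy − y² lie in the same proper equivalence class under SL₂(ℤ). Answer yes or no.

D₁ = -11, D₂ = -11
f: translate: b→-1 (≡5 mod 6), so (3,5,3)→(3,-1,1)
f: flip: (3,-1,1)→(1,1,3)
f: reduced (well bottom): (1,1,3) with a≤c, −a<b≤a
g is negative-definite; reduce −g:
−g: flip: (5,-3,1)→(1,3,5)
−g: translate: b→1 (≡3 mod 2), so (1,3,5)→(1,1,3)
−g: reduced (well bottom): (1,1,3) with a≤c, −a<b≤a
flip sign back: reduced form of g is (-1,-1,-3)
reduced forms (1, 1, 3) vs (-1, -1, -3) ⇒ inequivalent

no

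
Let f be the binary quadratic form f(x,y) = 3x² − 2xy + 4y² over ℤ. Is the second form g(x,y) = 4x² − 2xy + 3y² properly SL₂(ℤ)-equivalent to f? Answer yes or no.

D₁ = -44, D₂ = -44
f: reduced (well bottom): (3,-2,4) with a≤c, −a<b≤a
g: flip: (4,-2,3)→(3,2,4)
g: reduced (well bottom): (3,2,4) with a≤c, −a<b≤a
reduced forms (3, -2, 4) vs (3, 2, 4) ⇒ inequivalent

no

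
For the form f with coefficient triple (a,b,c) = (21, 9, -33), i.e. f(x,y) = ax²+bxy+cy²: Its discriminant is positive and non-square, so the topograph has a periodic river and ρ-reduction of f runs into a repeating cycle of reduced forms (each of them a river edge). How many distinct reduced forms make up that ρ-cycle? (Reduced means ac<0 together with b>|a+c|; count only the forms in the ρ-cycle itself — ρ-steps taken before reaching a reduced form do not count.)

D = 2853, ⌊√D⌋ = 53
descent: ρ → (-33,-9,21)
descent: ρ → (21,51,-3)  [lands on river]
river: ρ → (-3,51,21)
river: ρ → (21,33,-21)
river: ρ → (-21,51,3)
river: ρ → (3,51,-21)
river: ρ → (-21,33,21)
ρ-cycle length = 6 (tail of 2 descent steps not counted)

6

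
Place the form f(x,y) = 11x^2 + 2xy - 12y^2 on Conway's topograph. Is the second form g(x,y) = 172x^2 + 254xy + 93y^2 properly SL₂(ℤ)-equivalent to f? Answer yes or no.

D₁ = 532, D₂ = 532
river cycle of f (length 16): (-12, 22, 1), (1, 22, -12), (-12, 2, 11), (11, 20, -3), (-3, 22, 4), (4, 18, -13), (-13, 8, 9), (9, 10, -12), (-12, 14, 7), (7, 14, -12), … (6 more)
river cycle of g (length 16): (11, 2, -12), (-12, 22, 1), (1, 22, -12), (-12, 2, 11), (11, 20, -3), (-3, 22, 4), (4, 18, -13), (-13, 8, 9), (9, 10, -12), (-12, 14, 7), … (6 more)
cycles coincide ⇒ equivalent

yes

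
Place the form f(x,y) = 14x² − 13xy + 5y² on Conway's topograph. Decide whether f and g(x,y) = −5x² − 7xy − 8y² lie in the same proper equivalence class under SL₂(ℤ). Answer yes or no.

D₁ = -111, D₂ = -111
f: flip: (14,-13,5)→(5,13,14)
f: translate: b→3 (≡13 mod 10), so (5,13,14)→(5,3,6)
f: reduced (well bottom): (5,3,6) with a≤c, −a<b≤a
g is negative-definite; reduce −g:
−g: translate: b→-3 (≡7 mod 10), so (5,7,8)→(5,-3,6)
−g: reduced (well bottom): (5,-3,6) with a≤c, −a<b≤a
flip sign back: reduced form of g is (-5,3,-6)
reduced forms (5, 3, 6) vs (-5, 3, -6) ⇒ inequivalent

no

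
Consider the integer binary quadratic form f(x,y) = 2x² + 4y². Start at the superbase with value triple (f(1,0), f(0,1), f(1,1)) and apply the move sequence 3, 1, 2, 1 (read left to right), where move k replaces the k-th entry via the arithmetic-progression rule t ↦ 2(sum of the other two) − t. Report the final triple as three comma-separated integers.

start (2,4,6) = (f(1,0),f(0,1),f(1,1))
replace slot 3: 2·(2+4) − 6 = 6 → (2,4,6)
replace slot 1: 2·(4+6) − 2 = 18 → (18,4,6)
replace slot 2: 2·(18+6) − 4 = 44 → (18,44,6)
replace slot 1: 2·(44+6) − 18 = 82 → (82,44,6)

82,44,6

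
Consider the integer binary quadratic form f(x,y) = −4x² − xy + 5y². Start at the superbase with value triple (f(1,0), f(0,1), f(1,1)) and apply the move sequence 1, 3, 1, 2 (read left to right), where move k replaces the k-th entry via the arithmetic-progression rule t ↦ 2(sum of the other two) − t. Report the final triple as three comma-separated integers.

start (-4,5,0) = (f(1,0),f(0,1),f(1,1))
replace slot 1: 2·(5+0) − (-4) = 14 → (14,5,0)
replace slot 3: 2·(14+5) − 0 = 38 → (14,5,38)
replace slot 1: 2·(5+38) − 14 = 72 → (72,5,38)
replace slot 2: 2·(72+38) − 5 = 215 → (72,215,38)

72,215,38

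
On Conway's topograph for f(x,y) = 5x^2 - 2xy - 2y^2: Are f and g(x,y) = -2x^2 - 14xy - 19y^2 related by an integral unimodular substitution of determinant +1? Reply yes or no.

D₁ = 44, D₂ = 44
river cycle of f (length 2): (-2, 6, 1), (1, 6, -2)
river cycle of g (length 2): (-2, 6, 1), (1, 6, -2)
cycles coincide ⇒ equivalent

yes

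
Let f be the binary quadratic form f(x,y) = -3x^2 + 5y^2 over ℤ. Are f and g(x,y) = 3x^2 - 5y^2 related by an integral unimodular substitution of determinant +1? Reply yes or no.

D₁ = 60, D₂ = 60
river cycle of f (length 2): (-3, 6, 2), (2, 6, -3)
river cycle of g (length 2): (3, 6, -2), (-2, 6, 3)
cycles differ ⇒ inequivalent

no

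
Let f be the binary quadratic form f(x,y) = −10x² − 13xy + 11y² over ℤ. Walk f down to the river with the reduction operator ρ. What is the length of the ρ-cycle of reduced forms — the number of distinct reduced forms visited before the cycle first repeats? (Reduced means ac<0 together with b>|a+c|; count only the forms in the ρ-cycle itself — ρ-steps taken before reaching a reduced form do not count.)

D = 609, ⌊√D⌋ = 24
descent: ρ → (11,13,-10)  [lands on river]
river: ρ → (-10,7,14)
river: ρ → (14,21,-3)
river: ρ → (-3,21,14)
river: ρ → (14,7,-10)
river: ρ → (-10,13,11)
river: ρ → (11,9,-12)
river: ρ → (-12,15,8)
river: ρ → (8,17,-10)
river: ρ → (-10,23,2)
river: ρ → (2,21,-21)
river: ρ → (-21,21,2)
river: ρ → (2,23,-10)
river: ρ → (-10,17,8)
river: ρ → (8,15,-12)
river: ρ → (-12,9,11)
ρ-cycle length = 16 (tail of 1 descent step not counted)

16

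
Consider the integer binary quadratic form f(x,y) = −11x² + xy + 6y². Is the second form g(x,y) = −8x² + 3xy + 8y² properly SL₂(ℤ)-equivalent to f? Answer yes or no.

D₁ = 265, D₂ = 265
river cycle of f (length 22): (6, 11, -6), (-6, 13, 4), (4, 11, -9), (-9, 7, 6), (6, 5, -10), (-10, 15, 1), (1, 15, -10), (-10, 5, 6), (6, 7, -9), (-9, 11, 4), … (12 more)
river cycle of g (length 18): (8, 13, -3), (-3, 11, 12), (12, 13, -2), (-2, 15, 5), (5, 15, -2), (-2, 13, 12), (12, 11, -3), (-3, 13, 8), (8, 3, -8), (-8, 13, 3), … (8 more)
cycles differ ⇒ inequivalent

no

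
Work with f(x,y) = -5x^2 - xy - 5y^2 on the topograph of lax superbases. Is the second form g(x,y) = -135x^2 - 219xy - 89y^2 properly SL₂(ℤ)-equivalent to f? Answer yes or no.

D₁ = -99, D₂ = -99
f is negative-definite; reduce −f:
−f: reduced (well bottom): (5,1,5) with a≤c, −a<b≤a
flip sign back: reduced form of f is (-5,-1,-5)
g is negative-definite; reduce −g:
−g: translate: b→-51 (≡219 mod 270), so (135,219,89)→(135,-51,5)
−g: flip: (135,-51,5)→(5,51,135)
−g: translate: b→1 (≡51 mod 10), so (5,51,135)→(5,1,5)
−g: reduced (well bottom): (5,1,5) with a≤c, −a<b≤a
flip sign back: reduced form of g is (-5,-1,-5)
reduced forms (-5, -1, -5) vs (-5, -1, -5) ⇒ equivalent

yes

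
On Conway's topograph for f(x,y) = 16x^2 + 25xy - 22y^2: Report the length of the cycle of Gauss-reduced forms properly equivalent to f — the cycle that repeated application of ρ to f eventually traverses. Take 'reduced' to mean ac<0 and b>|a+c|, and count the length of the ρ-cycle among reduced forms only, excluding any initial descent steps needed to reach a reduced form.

D = 2033, ⌊√D⌋ = 45
river: ρ → (-22,19,19)
river: ρ → (19,19,-22)
river: ρ → (-22,25,16)
river: ρ → (16,39,-8)
river: ρ → (-8,41,11)
river: ρ → (11,25,-32)
river: ρ → (-32,39,4)
river: ρ → (4,41,-22)
river: ρ → (-22,3,23)
river: ρ → (23,43,-2)
river: ρ → (-2,45,1)
river: ρ → (1,45,-2)
river: ρ → (-2,43,23)
river: ρ → (23,3,-22)
river: ρ → (-22,41,4)
river: ρ → (4,39,-32)
river: ρ → (-32,25,11)
river: ρ → (11,41,-8)
river: ρ → (-8,39,16)
river: ρ → (16,25,-22)
ρ-cycle length = 20 (tail of 0 descent steps not counted)

20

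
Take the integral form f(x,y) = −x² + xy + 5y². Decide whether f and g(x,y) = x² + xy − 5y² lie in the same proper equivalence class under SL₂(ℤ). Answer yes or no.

D₁ = 21, D₂ = 21
river cycle of f (length 2): (-1, 3, 3), (3, 3, -1)
river cycle of g (length 2): (1, 3, -3), (-3, 3, 1)
cycles differ ⇒ inequivalent

no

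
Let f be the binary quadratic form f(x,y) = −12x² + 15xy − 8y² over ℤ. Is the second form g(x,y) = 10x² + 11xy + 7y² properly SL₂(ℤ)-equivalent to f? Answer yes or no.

D₁ = -159, D₂ = -159
f is negative-definite; reduce −f:
−f: translate: b→9 (≡-15 mod 24), so (12,-15,8)→(12,9,5)
−f: flip: (12,9,5)→(5,-9,12)
−f: translate: b→1 (≡-9 mod 10), so (5,-9,12)→(5,1,8)
−f: reduced (well bottom): (5,1,8) with a≤c, −a<b≤a
flip sign back: reduced form of f is (-5,-1,-8)
g: translate: b→-9 (≡11 mod 20), so (10,11,7)→(10,-9,6)
g: flip: (10,-9,6)→(6,9,10)
g: translate: b→-3 (≡9 mod 12), so (6,9,10)→(6,-3,7)
g: reduced (well bottom): (6,-3,7) with a≤c, −a<b≤a
reduced forms (-5, -1, -8) vs (6, -3, 7) ⇒ inequivalent

no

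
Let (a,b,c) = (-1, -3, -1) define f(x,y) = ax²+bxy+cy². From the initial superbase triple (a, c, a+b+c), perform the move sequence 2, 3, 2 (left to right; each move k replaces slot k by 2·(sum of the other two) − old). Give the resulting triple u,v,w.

start (-1,-1,-5) = (f(1,0),f(0,1),f(1,1))
replace slot 2: 2·((-1)+(-5)) − (-1) = -11 → (-1,-11,-5)
replace slot 3: 2·((-1)+(-11)) − (-5) = -19 → (-1,-11,-19)
replace slot 2: 2·((-1)+(-19)) − (-11) = -29 → (-1,-29,-19)

-1,-29,-19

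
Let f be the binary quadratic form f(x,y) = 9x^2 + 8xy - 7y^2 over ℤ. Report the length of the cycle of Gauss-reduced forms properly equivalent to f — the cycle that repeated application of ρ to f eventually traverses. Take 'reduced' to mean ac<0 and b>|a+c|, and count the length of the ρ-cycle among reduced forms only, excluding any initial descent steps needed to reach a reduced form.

D = 316, ⌊√D⌋ = 17
river: ρ → (-7,6,10)
river: ρ → (10,14,-3)
river: ρ → (-3,16,5)
river: ρ → (5,14,-6)
river: ρ → (-6,10,9)
river: ρ → (9,8,-7)
ρ-cycle length = 6 (tail of 0 descent steps not counted)

6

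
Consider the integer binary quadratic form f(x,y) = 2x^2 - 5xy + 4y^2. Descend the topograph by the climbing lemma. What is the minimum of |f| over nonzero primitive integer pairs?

translate: b→-1 (≡-5 mod 4), so (2,-5,4)→(2,-1,1)
flip: (2,-1,1)→(1,1,2)
reduced (well bottom): (1,1,2) with a≤c, −a<b≤a
well minimum = a = 1

1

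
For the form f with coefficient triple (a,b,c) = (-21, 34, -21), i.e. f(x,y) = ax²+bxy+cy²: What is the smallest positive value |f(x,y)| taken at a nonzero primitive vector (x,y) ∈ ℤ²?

translate: b→8 (≡-34 mod 42), so (21,-34,21)→(21,8,8)
flip: (21,8,8)→(8,-8,21)
translate: b→8 (≡-8 mod 16), so (8,-8,21)→(8,8,21)
reduced (well bottom): (8,8,21) with a≤c, −a<b≤a
well minimum |f| = |-8| = 8 (negative-definite)

8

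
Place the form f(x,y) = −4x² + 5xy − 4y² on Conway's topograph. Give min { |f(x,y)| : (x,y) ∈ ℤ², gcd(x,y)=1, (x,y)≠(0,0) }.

translate: b→3 (≡-5 mod 8), so (4,-5,4)→(4,3,3)
flip: (4,3,3)→(3,-3,4)
translate: b→3 (≡-3 mod 6), so (3,-3,4)→(3,3,4)
reduced (well bottom): (3,3,4) with a≤c, −a<b≤a
well minimum |f| = |-3| = 3 (negative-definite)

3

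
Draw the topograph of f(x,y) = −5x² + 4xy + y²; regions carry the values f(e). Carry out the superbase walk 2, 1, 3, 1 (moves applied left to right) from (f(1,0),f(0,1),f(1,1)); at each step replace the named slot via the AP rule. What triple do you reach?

start (-5,1,0) = (f(1,0),f(0,1),f(1,1))
replace slot 2: 2·((-5)+0) − 1 = -11 → (-5,-11,0)
replace slot 1: 2·((-11)+0) − (-5) = -17 → (-17,-11,0)
replace slot 3: 2·((-17)+(-11)) − 0 = -56 → (-17,-11,-56)
replace slot 1: 2·((-11)+(-56)) − (-17) = -117 → (-117,-11,-56)

-117,-11,-56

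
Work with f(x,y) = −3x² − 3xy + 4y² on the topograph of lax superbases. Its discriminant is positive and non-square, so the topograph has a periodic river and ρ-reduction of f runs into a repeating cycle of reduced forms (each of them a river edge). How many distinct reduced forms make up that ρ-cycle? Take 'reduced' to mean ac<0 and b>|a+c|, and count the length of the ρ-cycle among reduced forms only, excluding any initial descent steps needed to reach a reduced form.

D = 57, ⌊√D⌋ = 7
descent: ρ → (4,3,-3)  [lands on river]
river: ρ → (-3,3,4)
river: ρ → (4,5,-2)
river: ρ → (-2,7,1)
river: ρ → (1,7,-2)
river: ρ → (-2,5,4)
ρ-cycle length = 6 (tail of 1 descent step not counted)

6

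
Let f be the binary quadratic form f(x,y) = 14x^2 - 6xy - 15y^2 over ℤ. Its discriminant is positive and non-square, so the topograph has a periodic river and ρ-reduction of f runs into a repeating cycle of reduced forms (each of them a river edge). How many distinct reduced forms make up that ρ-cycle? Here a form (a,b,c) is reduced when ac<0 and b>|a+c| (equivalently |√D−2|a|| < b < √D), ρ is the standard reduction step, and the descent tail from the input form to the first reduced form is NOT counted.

D = 876, ⌊√D⌋ = 29
descent: ρ → (-15,6,14)  [lands on river]
river: ρ → (14,22,-7)
river: ρ → (-7,20,17)
river: ρ → (17,14,-10)
river: ρ → (-10,26,5)
river: ρ → (5,24,-15)
ρ-cycle length = 6 (tail of 1 descent step not counted)

6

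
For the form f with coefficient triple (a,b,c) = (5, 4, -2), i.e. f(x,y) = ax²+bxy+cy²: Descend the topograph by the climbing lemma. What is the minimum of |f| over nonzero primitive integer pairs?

river: ρ → (-2,4,5)
river: ρ → (5,6,-1)
river: ρ → (-1,6,5)
river: ρ → (5,4,-2)
closes: descent 0, river 4
min |a| on river = 1

1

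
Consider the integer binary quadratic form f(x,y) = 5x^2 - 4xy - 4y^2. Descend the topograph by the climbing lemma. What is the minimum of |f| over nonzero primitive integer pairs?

descent: ρ → (-4,4,5)  [lands on river]
river: ρ → (5,6,-3)
river: ρ → (-3,6,5)
river: ρ → (5,4,-4)
closes: descent 1, river 4
min |a| on river = 3

3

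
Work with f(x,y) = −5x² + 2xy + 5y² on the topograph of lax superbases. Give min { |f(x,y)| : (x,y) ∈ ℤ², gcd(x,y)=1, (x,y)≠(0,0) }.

river: ρ → (5,8,-2)
river: ρ → (-2,8,5)
river: ρ → (5,2,-5)
river: ρ → (-5,8,2)
river: ρ → (2,8,-5)
river: ρ → (-5,2,5)
closes: descent 0, river 6
min |a| on river = 2

2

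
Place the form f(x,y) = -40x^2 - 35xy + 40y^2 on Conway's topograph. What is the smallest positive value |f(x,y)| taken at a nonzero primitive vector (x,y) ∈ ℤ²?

descent: ρ → (40,35,-40)  [lands on river]
river: ρ → (-40,45,35)
river: ρ → (35,25,-50)
river: ρ → (-50,75,10)
river: ρ → (10,85,-10)
river: ρ → (-10,75,50)
river: ρ → (50,25,-35)
river: ρ → (-35,45,40)
closes: descent 1, river 8
min |a| on river = 10

10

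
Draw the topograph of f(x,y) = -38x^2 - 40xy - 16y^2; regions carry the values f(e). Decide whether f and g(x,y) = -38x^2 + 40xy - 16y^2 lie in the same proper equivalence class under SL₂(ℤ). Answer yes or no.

D₁ = -832, D₂ = -832
f is negative-definite; reduce −f:
−f: translate: b→-36 (≡40 mod 76), so (38,40,16)→(38,-36,14)
−f: flip: (38,-36,14)→(14,36,38)
−f: translate: b→8 (≡36 mod 28), so (14,36,38)→(14,8,16)
−f: reduced (well bottom): (14,8,16) with a≤c, −a<b≤a
flip sign back: reduced form of f is (-14,-8,-16)
g is negative-definite; reduce −g:
−g: translate: b→36 (≡-40 mod 76), so (38,-40,16)→(38,36,14)
−g: flip: (38,36,14)→(14,-36,38)
−g: translate: b→-8 (≡-36 mod 28), so (14,-36,38)→(14,-8,16)
−g: reduced (well bottom): (14,-8,16) with a≤c, −a<b≤a
flip sign back: reduced form of g is (-14,8,-16)
reduced forms (-14, -8, -16) vs (-14, 8, -16) ⇒ inequivalent

no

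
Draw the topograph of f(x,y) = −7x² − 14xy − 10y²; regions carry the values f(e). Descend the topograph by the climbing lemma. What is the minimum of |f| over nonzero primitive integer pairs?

translate: b→0 (≡14 mod 14), so (7,14,10)→(7,0,3)
flip: (7,0,3)→(3,0,7)
reduced (well bottom): (3,0,7) with a≤c, −a<b≤a
well minimum |f| = |-3| = 3 (negative-definite)

3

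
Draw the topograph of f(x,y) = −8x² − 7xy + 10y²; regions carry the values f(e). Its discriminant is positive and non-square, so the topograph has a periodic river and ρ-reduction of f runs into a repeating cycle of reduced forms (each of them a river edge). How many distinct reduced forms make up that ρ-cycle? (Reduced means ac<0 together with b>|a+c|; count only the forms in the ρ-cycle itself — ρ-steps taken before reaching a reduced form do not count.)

D = 369, ⌊√D⌋ = 19
descent: ρ → (10,7,-8)  [lands on river]
river: ρ → (-8,9,9)
river: ρ → (9,9,-8)
river: ρ → (-8,7,10)
river: ρ → (10,13,-5)
river: ρ → (-5,17,4)
river: ρ → (4,15,-9)
river: ρ → (-9,3,10)
river: ρ → (10,17,-2)
river: ρ → (-2,19,1)
river: ρ → (1,19,-2)
river: ρ → (-2,17,10)
river: ρ → (10,3,-9)
river: ρ → (-9,15,4)
river: ρ → (4,17,-5)
river: ρ → (-5,13,10)
ρ-cycle length = 16 (tail of 1 descent step not counted)

16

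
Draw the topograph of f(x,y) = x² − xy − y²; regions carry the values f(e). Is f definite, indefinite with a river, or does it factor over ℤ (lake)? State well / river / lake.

D = b²−4ac = (-1)² − 4·1·(-1) = 5
D > 0 non-square ⇒ indefinite ⇒ periodic river

river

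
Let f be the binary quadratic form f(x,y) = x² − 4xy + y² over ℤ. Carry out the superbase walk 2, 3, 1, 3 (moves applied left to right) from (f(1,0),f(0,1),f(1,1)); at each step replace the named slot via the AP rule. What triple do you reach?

start (1,1,-2) = (f(1,0),f(0,1),f(1,1))
replace slot 2: 2·(1+(-2)) − 1 = -3 → (1,-3,-2)
replace slot 3: 2·(1+(-3)) − (-2) = -2 → (1,-3,-2)
replace slot 1: 2·((-3)+(-2)) − 1 = -11 → (-11,-3,-2)
replace slot 3: 2·((-11)+(-3)) − (-2) = -26 → (-11,-3,-26)

-11,-3,-26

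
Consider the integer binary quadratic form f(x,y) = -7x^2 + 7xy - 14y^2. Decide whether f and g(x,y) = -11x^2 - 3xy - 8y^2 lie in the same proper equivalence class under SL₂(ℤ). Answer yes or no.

D₁ = -343, D₂ = -343
f is negative-definite; reduce −f:
−f: translate: b→7 (≡-7 mod 14), so (7,-7,14)→(7,7,14)
−f: reduced (well bottom): (7,7,14) with a≤c, −a<b≤a
flip sign back: reduced form of f is (-7,-7,-14)
g is negative-definite; reduce −g:
−g: flip: (11,3,8)→(8,-3,11)
−g: reduced (well bottom): (8,-3,11) with a≤c, −a<b≤a
flip sign back: reduced form of g is (-8,3,-11)
reduced forms (-7, -7, -14) vs (-8, 3, -11) ⇒ inequivalent

no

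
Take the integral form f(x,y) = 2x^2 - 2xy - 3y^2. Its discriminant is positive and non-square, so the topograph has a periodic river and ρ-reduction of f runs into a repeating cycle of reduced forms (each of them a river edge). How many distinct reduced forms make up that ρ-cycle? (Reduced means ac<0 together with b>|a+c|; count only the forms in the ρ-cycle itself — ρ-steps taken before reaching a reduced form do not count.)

D = 28, ⌊√D⌋ = 5
descent: ρ → (-3,2,2)  [lands on river]
river: ρ → (2,2,-3)
river: ρ → (-3,4,1)
river: ρ → (1,4,-3)
ρ-cycle length = 4 (tail of 1 descent step not counted)

4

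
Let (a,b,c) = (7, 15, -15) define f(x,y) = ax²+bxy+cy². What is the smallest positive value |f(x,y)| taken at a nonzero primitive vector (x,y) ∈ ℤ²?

river: ρ → (-15,15,7)
river: ρ → (7,13,-17)
river: ρ → (-17,21,3)
river: ρ → (3,21,-17)
river: ρ → (-17,13,7)
river: ρ → (7,15,-15)
closes: descent 0, river 6
min |a| on river = 3

3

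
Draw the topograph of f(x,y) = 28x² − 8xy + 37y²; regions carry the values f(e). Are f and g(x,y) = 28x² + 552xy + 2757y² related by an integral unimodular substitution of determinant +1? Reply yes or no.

D₁ = -4080, D₂ = -4080
f: reduced (well bottom): (28,-8,37) with a≤c, −a<b≤a
g: translate: b→-8 (≡552 mod 56), so (28,552,2757)→(28,-8,37)
g: reduced (well bottom): (28,-8,37) with a≤c, −a<b≤a
reduced forms (28, -8, 37) vs (28, -8, 37) ⇒ equivalent

yes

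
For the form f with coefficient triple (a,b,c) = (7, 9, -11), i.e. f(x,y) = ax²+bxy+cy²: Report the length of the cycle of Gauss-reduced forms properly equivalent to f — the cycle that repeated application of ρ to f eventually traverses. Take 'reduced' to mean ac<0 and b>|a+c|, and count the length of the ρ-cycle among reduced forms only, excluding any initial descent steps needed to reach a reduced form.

D = 389, ⌊√D⌋ = 19
river: ρ → (-11,13,5)
river: ρ → (5,17,-5)
river: ρ → (-5,13,11)
river: ρ → (11,9,-7)
river: ρ → (-7,19,1)
river: ρ → (1,19,-7)
river: ρ → (-7,9,11)
river: ρ → (11,13,-5)
river: ρ → (-5,17,5)
river: ρ → (5,13,-11)
river: ρ → (-11,9,7)
river: ρ → (7,19,-1)
river: ρ → (-1,19,7)
river: ρ → (7,9,-11)
ρ-cycle length = 14 (tail of 0 descent steps not counted)

14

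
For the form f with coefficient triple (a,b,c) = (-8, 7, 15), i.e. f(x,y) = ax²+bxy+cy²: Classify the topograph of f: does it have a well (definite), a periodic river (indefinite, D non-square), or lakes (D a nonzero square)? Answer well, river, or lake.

D = b²−4ac = 7² − 4·(-8)·15 = 529
D = 23² is a perfect square ⇒ form factors over ℤ ⇒ lakes

lake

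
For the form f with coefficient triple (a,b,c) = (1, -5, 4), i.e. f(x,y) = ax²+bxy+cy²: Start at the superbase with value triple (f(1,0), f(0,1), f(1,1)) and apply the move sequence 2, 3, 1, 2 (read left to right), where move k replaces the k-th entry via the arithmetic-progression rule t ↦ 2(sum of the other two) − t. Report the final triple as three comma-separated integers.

start (1,4,0) = (f(1,0),f(0,1),f(1,1))
replace slot 2: 2·(1+0) − 4 = -2 → (1,-2,0)
replace slot 3: 2·(1+(-2)) − 0 = -2 → (1,-2,-2)
replace slot 1: 2·((-2)+(-2)) − 1 = -9 → (-9,-2,-2)
replace slot 2: 2·((-9)+(-2)) − (-2) = -20 → (-9,-20,-2)

-9,-20,-2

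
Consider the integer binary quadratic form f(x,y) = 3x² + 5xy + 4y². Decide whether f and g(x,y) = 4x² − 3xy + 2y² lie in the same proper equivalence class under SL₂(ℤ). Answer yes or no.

D₁ = -23, D₂ = -23
f: translate: b→-1 (≡5 mod 6), so (3,5,4)→(3,-1,2)
f: flip: (3,-1,2)→(2,1,3)
f: reduced (well bottom): (2,1,3) with a≤c, −a<b≤a
g: flip: (4,-3,2)→(2,3,4)
g: translate: b→-1 (≡3 mod 4), so (2,3,4)→(2,-1,3)
g: reduced (well bottom): (2,-1,3) with a≤c, −a<b≤a
reduced forms (2, 1, 3) vs (2, -1, 3) ⇒ inequivalent

no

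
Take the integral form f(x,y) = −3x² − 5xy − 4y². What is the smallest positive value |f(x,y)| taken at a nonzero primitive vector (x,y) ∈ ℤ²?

translate: b→-1 (≡5 mod 6), so (3,5,4)→(3,-1,2)
flip: (3,-1,2)→(2,1,3)
reduced (well bottom): (2,1,3) with a≤c, −a<b≤a
well minimum |f| = |-2| = 2 (negative-definite)

2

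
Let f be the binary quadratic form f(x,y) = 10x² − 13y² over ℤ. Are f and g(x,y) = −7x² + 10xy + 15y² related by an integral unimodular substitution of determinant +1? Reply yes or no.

D₁ = 520, D₂ = 520
river cycle of f (length 6): (10, 20, -3), (-3, 22, 3), (3, 20, -10), (-10, 20, 3), (3, 22, -3), (-3, 20, 10)
river cycle of g (length 10): (15, 20, -2), (-2, 20, 15), (15, 10, -7), (-7, 18, 7), (7, 10, -15), (-15, 20, 2), (2, 20, -15), (-15, 10, 7), (7, 18, -7), (-7, 10, 15)
cycles differ ⇒ inequivalent

no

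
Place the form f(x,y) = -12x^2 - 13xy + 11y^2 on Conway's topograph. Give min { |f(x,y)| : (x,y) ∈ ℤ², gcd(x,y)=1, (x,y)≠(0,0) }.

descent: ρ → (11,13,-12)  [lands on river]
river: ρ → (-12,11,12)
river: ρ → (12,13,-11)
river: ρ → (-11,9,14)
river: ρ → (14,19,-6)
river: ρ → (-6,17,17)
river: ρ → (17,17,-6)
river: ρ → (-6,19,14)
river: ρ → (14,9,-11)
river: ρ → (-11,13,12)
river: ρ → (12,11,-12)
river: ρ → (-12,13,11)
river: ρ → (11,9,-14)
river: ρ → (-14,19,6)
river: ρ → (6,17,-17)
river: ρ → (-17,17,6)
river: ρ → (6,19,-14)
river: ρ → (-14,9,11)
closes: descent 1, river 18
min |a| on river = 6

6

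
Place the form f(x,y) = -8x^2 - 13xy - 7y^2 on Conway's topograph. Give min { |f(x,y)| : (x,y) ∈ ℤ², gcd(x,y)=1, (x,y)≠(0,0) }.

translate: b→-3 (≡13 mod 16), so (8,13,7)→(8,-3,2)
flip: (8,-3,2)→(2,3,8)
translate: b→-1 (≡3 mod 4), so (2,3,8)→(2,-1,7)
reduced (well bottom): (2,-1,7) with a≤c, −a<b≤a
well minimum |f| = |-2| = 2 (negative-definite)

2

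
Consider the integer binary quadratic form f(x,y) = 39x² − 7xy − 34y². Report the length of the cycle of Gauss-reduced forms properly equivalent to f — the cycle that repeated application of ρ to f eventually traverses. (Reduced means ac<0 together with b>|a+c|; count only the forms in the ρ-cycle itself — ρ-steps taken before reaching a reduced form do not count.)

D = 5353, ⌊√D⌋ = 73
descent: ρ → (-34,7,39)  [lands on river]
river: ρ → (39,71,-2)
river: ρ → (-2,73,3)
river: ρ → (3,71,-26)
river: ρ → (-26,33,41)
river: ρ → (41,49,-18)
river: ρ → (-18,59,26)
river: ρ → (26,45,-32)
river: ρ → (-32,19,39)
river: ρ → (39,59,-12)
river: ρ → (-12,61,34)
river: ρ → (34,7,-39)
river: ρ → (-39,71,2)
river: ρ → (2,73,-3)
river: ρ → (-3,71,26)
river: ρ → (26,33,-41)
river: ρ → (-41,49,18)
river: ρ → (18,59,-26)
river: ρ → (-26,45,32)
river: ρ → (32,19,-39)
river: ρ → (-39,59,12)
river: ρ → (12,61,-34)
ρ-cycle length = 22 (tail of 1 descent step not counted)

22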